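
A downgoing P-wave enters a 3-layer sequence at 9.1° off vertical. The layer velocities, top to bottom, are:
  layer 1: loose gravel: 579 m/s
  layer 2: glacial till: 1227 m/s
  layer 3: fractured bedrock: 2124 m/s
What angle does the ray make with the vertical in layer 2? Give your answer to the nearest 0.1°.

19.6°

Snell's law across each interface conserves sin θ / V, so sin θ_2 = V_2·sin θ₁/V₁.
sin θ_2 = 1227 × sin 9.1° / 579 = 0.3352.
θ_2 = arcsin 0.3352 = 19.58°.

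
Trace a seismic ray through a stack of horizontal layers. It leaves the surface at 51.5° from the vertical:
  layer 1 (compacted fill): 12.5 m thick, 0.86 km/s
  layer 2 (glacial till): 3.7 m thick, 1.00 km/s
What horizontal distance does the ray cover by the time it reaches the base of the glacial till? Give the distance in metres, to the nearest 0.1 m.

Apply Snell's law at each interface; in layer i the horizontal offset is hᵢ·tan θᵢ.
Layer 1: θ = 51.50°; offset = 12.5·tan 51.50° = 15.715 m.
Layer 2: sin θ = 1.00·sin 51.5°/0.86 = 0.9100, θ = 65.51°; offset = 3.7·tan 65.51° = 8.121 m.
Summing the layer offsets gives 23.836 m.

23.8 m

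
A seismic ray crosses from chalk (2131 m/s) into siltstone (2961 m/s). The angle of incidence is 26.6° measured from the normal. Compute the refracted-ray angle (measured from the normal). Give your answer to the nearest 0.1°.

38.5°

Snell's law: sin θ₂ = (V₂/V₁)·sin θ₁ = (2961/2131)·sin 26.6° = 0.6222.
θ₂ = sin⁻¹(0.6222) = 38.47° (from vertical).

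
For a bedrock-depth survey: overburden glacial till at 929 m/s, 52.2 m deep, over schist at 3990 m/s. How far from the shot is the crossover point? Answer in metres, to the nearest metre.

132 m

θ_c = arcsin(929/3990) = 13.46°, so cos θ_c = 0.9725 and tᵢ = 2h cos θ_c/V₁ = 0.1093 s.
At crossover x/V₁ = x/V₂ + tᵢ ⇒ x = tᵢ/(1/V₁ − 1/V₂) = 0.10929/(1.0764e-03 − 2.5063e-04) = 132.34 m.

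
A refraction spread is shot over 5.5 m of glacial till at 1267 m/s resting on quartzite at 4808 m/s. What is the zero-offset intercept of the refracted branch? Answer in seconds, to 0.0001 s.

0.0084 s

θ_c = arcsin(V₁/V₂) = arcsin(1267/4808) = 15.28°; cos θ_c = 0.9647.
tᵢ = 2h·cos θ_c / V₁ = 2·5.5·0.9647 / 1267 = 0.00838 s.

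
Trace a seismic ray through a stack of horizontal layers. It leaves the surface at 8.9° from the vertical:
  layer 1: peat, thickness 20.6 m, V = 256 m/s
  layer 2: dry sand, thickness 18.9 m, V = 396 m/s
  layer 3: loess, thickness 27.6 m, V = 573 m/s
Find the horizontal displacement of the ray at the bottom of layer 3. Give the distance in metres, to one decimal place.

18.1 m

Ray parameter p = sin 8.9° / 256 m/s = 6.0434e-04 s/m.
Layer 1: θ = 8.90°; offset = 20.6·tan 8.90° = 3.226 m.
Layer 2: sin θ = p·396 = 0.2393 → θ = 13.85°; offset = 18.9·tan 13.85° = 4.658 m.
Layer 3: sin θ = p·573 = 0.3463 → θ = 20.26°; offset = 27.6·tan 20.26° = 10.188 m.
Σ offsets = 18.072 m.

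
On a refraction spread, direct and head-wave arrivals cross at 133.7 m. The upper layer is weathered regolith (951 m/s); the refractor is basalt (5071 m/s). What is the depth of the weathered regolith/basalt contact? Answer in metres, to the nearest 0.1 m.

x_cross = 2h·√((V₂+V₁)/(V₂−V₁)) → h = x_cross / (2·√((V₂+V₁)/(V₂−V₁))).
√((V₂+V₁)/(V₂−V₁)) = √((5071+951)/(5071−951)) = 1.2090.
h = 133.7 / (2·1.2090) = 55.29 m.

55.3 m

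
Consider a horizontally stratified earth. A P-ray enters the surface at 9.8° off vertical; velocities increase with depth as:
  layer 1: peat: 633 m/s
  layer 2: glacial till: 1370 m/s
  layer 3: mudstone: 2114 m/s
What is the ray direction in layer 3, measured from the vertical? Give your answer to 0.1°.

34.6°

Ray parameter p = sin 9.8° / 633 = 2.6889e-04 s/m.
sin θ_3 = p·V_3 = 2.6889e-04 × 2114 = 0.5684.
θ_3 = arcsin 0.5684 = 34.64°.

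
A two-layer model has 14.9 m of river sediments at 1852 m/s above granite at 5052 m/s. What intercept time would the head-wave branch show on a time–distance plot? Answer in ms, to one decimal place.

tᵢ = 2h·√(V₂²−V₁²)/(V₁V₂).
√(V₂²−V₁²) = √(5052²−1852²) = 4700.3 m/s.
tᵢ = 2·14.9·4700.3/(1852·5052) = 0.01497 s.

15.0 ms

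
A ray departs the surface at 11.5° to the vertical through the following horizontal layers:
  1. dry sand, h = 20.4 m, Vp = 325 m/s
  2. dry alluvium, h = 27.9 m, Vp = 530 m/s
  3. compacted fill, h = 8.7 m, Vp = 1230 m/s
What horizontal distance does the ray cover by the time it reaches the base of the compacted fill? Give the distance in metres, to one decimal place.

23.7 m

Apply Snell's law at each interface; in layer i the horizontal offset is hᵢ·tan θᵢ.
Layer 1: θ = 11.50°; offset = 20.4·tan 11.50° = 4.150 m.
Layer 2: sin θ = 530·sin 11.5°/325 = 0.3251, θ = 18.97°; offset = 27.9·tan 18.97° = 9.592 m.
Layer 3: sin θ = 1230·sin 11.5°/325 = 0.7545, θ = 48.98°; offset = 8.7·tan 48.98° = 10.003 m.
Total horizontal offset = 23.745 m.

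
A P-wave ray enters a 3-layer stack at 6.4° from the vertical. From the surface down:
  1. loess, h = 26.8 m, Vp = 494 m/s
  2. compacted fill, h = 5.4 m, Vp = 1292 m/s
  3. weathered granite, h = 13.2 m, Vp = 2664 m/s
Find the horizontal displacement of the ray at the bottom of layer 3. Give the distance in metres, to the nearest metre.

Ray parameter p = sin 6.4° / 494 m/s = 2.2565e-04 s/m.
Layer 1: θ = 6.40°; offset = 26.8·tan 6.40° = 3.006 m.
Layer 2: sin θ = p·1292 = 0.2915 → θ = 16.95°; offset = 5.4·tan 16.95° = 1.646 m.
Layer 3: sin θ = p·2664 = 0.6011 → θ = 36.95°; offset = 13.2·tan 36.95° = 9.929 m.
Summing the layer offsets gives 14.581 m.

15 m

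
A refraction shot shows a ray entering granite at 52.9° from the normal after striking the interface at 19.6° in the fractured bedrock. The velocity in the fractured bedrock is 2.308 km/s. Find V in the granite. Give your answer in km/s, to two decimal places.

sin 19.6° = 0.3355; sin 52.9° = 0.7976.
V₂ = V₁·(sin θ₂/sin θ₁) = 2.308·(0.7976/0.3355) = 5.49 km/s.

5.49 km/s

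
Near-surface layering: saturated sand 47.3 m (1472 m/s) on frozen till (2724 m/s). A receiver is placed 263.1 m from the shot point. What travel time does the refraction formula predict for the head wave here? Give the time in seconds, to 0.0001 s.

0.1507 s

t = x/V₂ + 2h·√(V₂²−V₁²)/(V₁V₂).
√(V₂²−V₁²) = √(2724²−1472²) = 2292.0 m/s; delay term = 2·47.3·2292.0/(1472·2724) = 0.05407 s.
t = 263.1/2724 + 0.05407 = 0.15066 s.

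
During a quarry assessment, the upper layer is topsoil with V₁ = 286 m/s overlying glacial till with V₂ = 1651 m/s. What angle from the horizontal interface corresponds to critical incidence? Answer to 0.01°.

At critical incidence the refracted ray runs along the interface (θ₂ = 90°), so sin θ_c = V₁/V₂.
θ_c = arcsin(286/1651) = arcsin 0.1732 = 9.98°.
Measured from the interface: 90° − 9.98° = 80.02°.

80.02°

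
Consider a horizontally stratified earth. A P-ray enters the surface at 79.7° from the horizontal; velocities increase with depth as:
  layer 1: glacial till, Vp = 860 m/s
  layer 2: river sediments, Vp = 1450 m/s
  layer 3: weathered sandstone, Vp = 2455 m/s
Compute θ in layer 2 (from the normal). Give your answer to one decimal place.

From the normal: θ₁ = 90° − 79.7° = 10.3°.
Snell's law across each interface conserves sin θ / V, so sin θ_2 = V_2·sin θ₁/V₁.
sin θ_2 = 1450 × sin 10.3° / 860 = 0.3015.
θ_2 = arcsin 0.3015 = 17.55°.

17.5°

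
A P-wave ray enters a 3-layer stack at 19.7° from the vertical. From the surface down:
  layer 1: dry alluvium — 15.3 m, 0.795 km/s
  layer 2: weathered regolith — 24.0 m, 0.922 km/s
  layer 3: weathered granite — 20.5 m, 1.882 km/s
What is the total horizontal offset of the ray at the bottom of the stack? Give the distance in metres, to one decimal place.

42.8 m

Apply Snell's law at each interface; in layer i the horizontal offset is hᵢ·tan θᵢ.
Layer 1: θ = 19.70°; offset = 15.3·tan 19.70° = 5.478 m.
Layer 2: sin θ = 0.922·sin 19.7°/0.795 = 0.3909, θ = 23.01°; offset = 24.0·tan 23.01° = 10.194 m.
Layer 3: sin θ = 1.882·sin 19.7°/0.795 = 0.7980, θ = 52.94°; offset = 20.5·tan 52.94° = 27.145 m.
Total horizontal offset = 42.817 m.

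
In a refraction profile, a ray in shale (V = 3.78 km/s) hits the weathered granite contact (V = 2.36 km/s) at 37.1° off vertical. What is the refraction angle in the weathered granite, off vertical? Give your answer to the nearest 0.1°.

22.1°

sin θ₁/V₁ = sin θ₂/V₂ ⇒ sin θ₂ = 2.36·sin 37.1°/3.78 = 2.36·0.6032/3.78 = 0.3766.
θ₂ = sin⁻¹(0.3766) = 22.12° (from vertical).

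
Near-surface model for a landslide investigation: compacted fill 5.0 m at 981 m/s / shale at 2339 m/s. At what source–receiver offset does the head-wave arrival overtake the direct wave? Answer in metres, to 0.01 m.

15.64 m

x_cross = 2h·√((V₂+V₁)/(V₂−V₁)).
(V₂+V₁)/(V₂−V₁) = (2339+981)/(2339−981) = 2.4448; √ = 1.5636.
x_cross = 2·5.0·1.5636 = 15.64 m.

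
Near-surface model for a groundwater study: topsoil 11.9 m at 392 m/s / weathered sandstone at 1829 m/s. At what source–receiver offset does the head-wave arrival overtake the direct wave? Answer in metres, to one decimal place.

29.6 m

x_cross = 2h·√((V₂+V₁)/(V₂−V₁)).
(V₂+V₁)/(V₂−V₁) = (1829+392)/(1829−392) = 1.5456; √ = 1.2432.
x_cross = 2·11.9·1.2432 = 29.59 m.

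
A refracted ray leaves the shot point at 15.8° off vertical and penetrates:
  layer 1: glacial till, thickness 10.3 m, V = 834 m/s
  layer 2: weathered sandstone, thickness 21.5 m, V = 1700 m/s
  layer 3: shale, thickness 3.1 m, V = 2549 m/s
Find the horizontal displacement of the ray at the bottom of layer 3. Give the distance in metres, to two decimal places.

Apply Snell's law at each interface; in layer i the horizontal offset is hᵢ·tan θᵢ.
Layer 1: θ = 15.80°; offset = 10.3·tan 15.80° = 2.9146 m.
Layer 2: sin θ = 1700·sin 15.8°/834 = 0.5550, θ = 33.71°; offset = 21.5·tan 33.71° = 14.3448 m.
Layer 3: sin θ = 2549·sin 15.8°/834 = 0.8322, θ = 56.32°; offset = 3.1·tan 56.32° = 4.6524 m.
Total horizontal offset = 21.9119 m.

21.91 m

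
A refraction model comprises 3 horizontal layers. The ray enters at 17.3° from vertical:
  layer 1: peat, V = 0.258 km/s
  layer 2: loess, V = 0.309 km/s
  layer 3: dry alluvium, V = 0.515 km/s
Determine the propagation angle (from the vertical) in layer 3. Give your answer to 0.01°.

36.41°

Ray parameter p = sin 17.3° / 0.258 = 1.1526e+00 s/km.
sin θ_3 = p·V_3 = 1.1526e+00 × 0.515 = 0.5936.
θ_3 = arcsin 0.5936 = 36.41°.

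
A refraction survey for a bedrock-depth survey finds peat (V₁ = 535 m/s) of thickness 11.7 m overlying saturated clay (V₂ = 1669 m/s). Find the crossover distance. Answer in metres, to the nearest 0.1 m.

x_cross = 2h·√((V₂+V₁)/(V₂−V₁)).
(V₂+V₁)/(V₂−V₁) = (1669+535)/(1669−535) = 1.9436; √ = 1.3941.
x_cross = 2·11.7·1.3941 = 32.62 m.

32.6 m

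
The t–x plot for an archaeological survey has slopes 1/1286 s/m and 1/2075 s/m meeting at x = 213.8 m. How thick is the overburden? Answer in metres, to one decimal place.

x_cross = 2h·√((V₂+V₁)/(V₂−V₁)) → h = x_cross / (2·√((V₂+V₁)/(V₂−V₁))).
√((V₂+V₁)/(V₂−V₁)) = √((2075+1286)/(2075−1286)) = 2.0639.
h = 213.8 / (2·2.0639) = 51.79 m.

51.8 m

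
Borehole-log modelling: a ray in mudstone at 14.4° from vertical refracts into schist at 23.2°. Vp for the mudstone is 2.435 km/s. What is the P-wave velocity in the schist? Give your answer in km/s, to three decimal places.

3.857 km/s

sin 14.4° = 0.2487; sin 23.2° = 0.3939.
V₂ = V₁·(sin θ₂/sin θ₁) = 2.435·(0.3939/0.2487) = 3.857 km/s.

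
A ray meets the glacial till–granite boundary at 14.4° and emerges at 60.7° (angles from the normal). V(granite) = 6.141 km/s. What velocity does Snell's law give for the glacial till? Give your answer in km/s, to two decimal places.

1.75 km/s

Snell's law: sin 14.4°/V₁ = sin 60.7°/V₂.
V₁ = V₂·sin 14.4°/sin 60.7° = 6.141 × 0.2852 = 1.75 km/s.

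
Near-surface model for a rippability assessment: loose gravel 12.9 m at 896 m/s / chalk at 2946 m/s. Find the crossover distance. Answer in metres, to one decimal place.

35.3 m

θ_c = arcsin(896/2946) = 17.71°, so cos θ_c = 0.9526 and tᵢ = 2h cos θ_c/V₁ = 0.0274 s.
At crossover x/V₁ = x/V₂ + tᵢ ⇒ x = tᵢ/(1/V₁ − 1/V₂) = 0.02743/(1.1161e-03 − 3.3944e-04) = 35.32 m.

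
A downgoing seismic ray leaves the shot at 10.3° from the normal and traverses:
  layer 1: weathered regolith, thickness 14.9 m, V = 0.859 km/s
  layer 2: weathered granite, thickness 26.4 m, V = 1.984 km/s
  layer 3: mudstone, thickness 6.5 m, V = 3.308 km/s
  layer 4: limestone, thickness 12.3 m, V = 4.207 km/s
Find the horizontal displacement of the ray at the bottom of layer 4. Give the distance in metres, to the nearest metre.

Apply Snell's law at each interface; in layer i the horizontal offset is hᵢ·tan θᵢ.
Layer 1: θ = 10.30°; offset = 14.9·tan 10.30° = 2.708 m.
Layer 2: sin θ = 1.984·sin 10.3°/0.859 = 0.4130, θ = 24.39°; offset = 26.4·tan 24.39° = 11.971 m.
Layer 3: sin θ = 3.308·sin 10.3°/0.859 = 0.6886, θ = 43.52°; offset = 6.5·tan 43.52° = 6.172 m.
Layer 4: sin θ = 4.207·sin 10.3°/0.859 = 0.8757, θ = 61.13°; offset = 12.3·tan 61.13° = 22.306 m.
Summing the layer offsets gives 43.157 m.

43 m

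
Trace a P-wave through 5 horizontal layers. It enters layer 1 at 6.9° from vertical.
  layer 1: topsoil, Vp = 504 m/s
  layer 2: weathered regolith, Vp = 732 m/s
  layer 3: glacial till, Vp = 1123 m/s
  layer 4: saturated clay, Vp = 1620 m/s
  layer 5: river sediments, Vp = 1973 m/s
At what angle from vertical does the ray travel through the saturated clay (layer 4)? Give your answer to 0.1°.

Snell's law across each interface conserves sin θ / V, so sin θ_4 = V_4·sin θ₁/V₁.
sin θ_4 = 1620 × sin 6.9° / 504 = 0.3862.
θ_4 = arcsin 0.3862 = 22.72°.

22.7°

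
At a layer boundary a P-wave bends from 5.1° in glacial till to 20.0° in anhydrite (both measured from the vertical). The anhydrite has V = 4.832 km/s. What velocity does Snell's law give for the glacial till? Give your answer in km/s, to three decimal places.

1.256 km/s

Snell's law: sin 5.1°/V₁ = sin 20.0°/V₂.
V₁ = V₂·sin 5.1°/sin 20.0° = 4.832 × 0.2599 = 1.256 km/s.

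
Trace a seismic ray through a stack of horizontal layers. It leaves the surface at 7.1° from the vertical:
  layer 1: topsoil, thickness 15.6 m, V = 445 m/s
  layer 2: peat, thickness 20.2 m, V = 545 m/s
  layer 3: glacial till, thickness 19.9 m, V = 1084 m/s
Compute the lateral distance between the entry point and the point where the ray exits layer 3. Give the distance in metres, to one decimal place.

Apply Snell's law at each interface; in layer i the horizontal offset is hᵢ·tan θᵢ.
Layer 1: θ = 7.10°; offset = 15.6·tan 7.10° = 1.943 m.
Layer 2: sin θ = 545·sin 7.1°/445 = 0.1514, θ = 8.71°; offset = 20.2·tan 8.71° = 3.093 m.
Layer 3: sin θ = 1084·sin 7.1°/445 = 0.3011, θ = 17.52°; offset = 19.9·tan 17.52° = 6.283 m.
Total horizontal offset = 11.320 m.

11.3 m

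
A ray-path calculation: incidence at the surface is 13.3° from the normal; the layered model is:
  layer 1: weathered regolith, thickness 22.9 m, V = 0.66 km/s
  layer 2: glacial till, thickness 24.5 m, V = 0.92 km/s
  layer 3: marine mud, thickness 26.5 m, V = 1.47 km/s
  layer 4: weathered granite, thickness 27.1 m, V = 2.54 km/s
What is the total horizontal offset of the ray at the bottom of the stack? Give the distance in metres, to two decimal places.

Apply Snell's law at each interface; in layer i the horizontal offset is hᵢ·tan θᵢ.
Layer 1: θ = 13.30°; offset = 22.9·tan 13.30° = 5.4133 m.
Layer 2: sin θ = 0.92·sin 13.3°/0.66 = 0.3207, θ = 18.70°; offset = 24.5·tan 18.70° = 8.2946 m.
Layer 3: sin θ = 1.47·sin 13.3°/0.66 = 0.5124, θ = 30.82°; offset = 26.5·tan 30.82° = 15.8114 m.
Layer 4: sin θ = 2.54·sin 13.3°/0.66 = 0.8853, θ = 62.29°; offset = 27.1·tan 62.29° = 51.6042 m.
Total horizontal offset = 81.1236 m.

81.12 m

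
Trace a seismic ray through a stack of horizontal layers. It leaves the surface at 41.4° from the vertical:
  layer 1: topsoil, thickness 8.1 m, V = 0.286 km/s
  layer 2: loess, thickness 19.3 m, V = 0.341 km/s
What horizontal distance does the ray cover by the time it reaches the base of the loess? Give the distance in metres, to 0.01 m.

31.88 m

Ray parameter p = sin 41.4° / 0.286 km/s = 2.3123e+00 s/km.
Layer 1: θ = 41.40°; offset = 8.1·tan 41.40° = 7.1411 m.
Layer 2: sin θ = p·0.341 = 0.7885 → θ = 52.04°; offset = 19.3·tan 52.04° = 24.7423 m.
Σ offsets = 31.8834 m.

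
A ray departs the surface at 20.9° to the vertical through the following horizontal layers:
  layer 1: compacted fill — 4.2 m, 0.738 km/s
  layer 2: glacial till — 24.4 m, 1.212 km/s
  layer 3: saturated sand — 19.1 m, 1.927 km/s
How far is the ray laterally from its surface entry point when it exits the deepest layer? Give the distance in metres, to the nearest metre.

Ray parameter p = sin 20.9° / 0.738 km/s = 4.8338e-01 s/km.
Layer 1: θ = 20.90°; offset = 4.2·tan 20.90° = 1.604 m.
Layer 2: sin θ = p·1.212 = 0.5859 → θ = 35.86°; offset = 24.4·tan 35.86° = 17.639 m.
Layer 3: sin θ = p·1.927 = 0.9315 → θ = 68.67°; offset = 19.1·tan 68.67° = 48.906 m.
Σ offsets = 68.149 m.

68 m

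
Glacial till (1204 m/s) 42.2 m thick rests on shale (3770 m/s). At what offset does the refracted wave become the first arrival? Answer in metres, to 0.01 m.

117.51 m

x_cross = 2h·√((V₂+V₁)/(V₂−V₁)).
(V₂+V₁)/(V₂−V₁) = (3770+1204)/(3770−1204) = 1.9384; √ = 1.3923.
x_cross = 2·42.2·1.3923 = 117.51 m.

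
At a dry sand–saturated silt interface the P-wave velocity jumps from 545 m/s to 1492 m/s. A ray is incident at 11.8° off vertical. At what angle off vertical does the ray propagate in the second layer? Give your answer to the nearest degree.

sin θ₁/V₁ = sin θ₂/V₂ ⇒ sin θ₂ = 1492·sin 11.8°/545 = 1492·0.2045/545 = 0.5598.
θ₂ = arcsin 0.5598 = 34.04° from the normal.

34°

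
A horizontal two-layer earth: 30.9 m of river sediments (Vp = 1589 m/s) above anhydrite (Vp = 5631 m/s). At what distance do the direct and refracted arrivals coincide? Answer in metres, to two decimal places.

θ_c = arcsin(1589/5631) = 16.39°, so cos θ_c = 0.9594 and tᵢ = 2h cos θ_c/V₁ = 0.0373 s.
At crossover x/V₁ = x/V₂ + tᵢ ⇒ x = tᵢ/(1/V₁ − 1/V₂) = 0.03731/(6.2933e-04 − 1.7759e-04) = 82.60 m.

82.60 m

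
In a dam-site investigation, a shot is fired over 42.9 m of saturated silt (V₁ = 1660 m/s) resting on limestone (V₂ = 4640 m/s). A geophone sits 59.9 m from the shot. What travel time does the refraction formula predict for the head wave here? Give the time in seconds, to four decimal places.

0.0612 s

θ_c = arcsin(V₁/V₂) = arcsin(1660/4640) = 20.96°, cos θ_c = 0.9338.
Intercept time tᵢ = 2h cos θ_c / V₁ = 2·42.9·0.9338/1660 = 0.04827 s.
t = x/V₂ + tᵢ = 59.9/4640 + 0.04827 = 0.06118 s.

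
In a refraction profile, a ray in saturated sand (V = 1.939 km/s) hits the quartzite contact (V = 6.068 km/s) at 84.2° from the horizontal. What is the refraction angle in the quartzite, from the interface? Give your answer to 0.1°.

71.6°

Convert to the normal: θ₁ = 90° − 84.2° = 5.8°.
sin θ₁/V₁ = sin θ₂/V₂ ⇒ sin θ₂ = 6.068·sin 5.8°/1.939 = 6.068·0.1011/1.939 = 0.3163.
θ₂ = arcsin 0.3163 = 18.44° from the normal.
From the interface: 90° − 18.44° = 71.56°.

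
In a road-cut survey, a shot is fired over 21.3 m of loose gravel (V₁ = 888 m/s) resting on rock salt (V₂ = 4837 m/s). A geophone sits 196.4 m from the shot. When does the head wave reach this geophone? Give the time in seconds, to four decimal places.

0.0878 s

t = x/V₂ + 2h·√(V₂²−V₁²)/(V₁V₂).
√(V₂²−V₁²) = √(4837²−888²) = 4754.8 m/s; delay term = 2·21.3·4754.8/(888·4837) = 0.04716 s.
t = 196.4/4837 + 0.04716 = 0.08776 s.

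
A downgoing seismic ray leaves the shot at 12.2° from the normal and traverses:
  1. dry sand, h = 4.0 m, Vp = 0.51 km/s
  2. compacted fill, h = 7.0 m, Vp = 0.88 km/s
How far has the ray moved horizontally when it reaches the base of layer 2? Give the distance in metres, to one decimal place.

3.6 m

Apply Snell's law at each interface; in layer i the horizontal offset is hᵢ·tan θᵢ.
Layer 1: θ = 12.20°; offset = 4.0·tan 12.20° = 0.865 m.
Layer 2: sin θ = 0.88·sin 12.2°/0.51 = 0.3646, θ = 21.39°; offset = 7.0·tan 21.39° = 2.741 m.
Total horizontal offset = 3.606 m.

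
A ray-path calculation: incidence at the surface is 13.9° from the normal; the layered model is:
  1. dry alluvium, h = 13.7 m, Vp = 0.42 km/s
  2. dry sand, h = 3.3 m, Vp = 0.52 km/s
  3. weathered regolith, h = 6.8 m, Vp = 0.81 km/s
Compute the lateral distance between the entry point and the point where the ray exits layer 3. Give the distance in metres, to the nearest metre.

8 m

Apply Snell's law at each interface; in layer i the horizontal offset is hᵢ·tan θᵢ.
Layer 1: θ = 13.90°; offset = 13.7·tan 13.90° = 3.390 m.
Layer 2: sin θ = 0.52·sin 13.9°/0.42 = 0.2974, θ = 17.30°; offset = 3.3·tan 17.30° = 1.028 m.
Layer 3: sin θ = 0.81·sin 13.9°/0.42 = 0.4633, θ = 27.60°; offset = 6.8·tan 27.60° = 3.555 m.
Summing the layer offsets gives 7.973 m.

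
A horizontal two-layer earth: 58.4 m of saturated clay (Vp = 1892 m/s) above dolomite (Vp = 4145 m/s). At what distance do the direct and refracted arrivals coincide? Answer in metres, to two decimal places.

191.19 m

θ_c = arcsin(1892/4145) = 27.16°, so cos θ_c = 0.8897 and tᵢ = 2h cos θ_c/V₁ = 0.0549 s.
At crossover x/V₁ = x/V₂ + tᵢ ⇒ x = tᵢ/(1/V₁ − 1/V₂) = 0.05493/(5.2854e-04 − 2.4125e-04) = 191.19 m.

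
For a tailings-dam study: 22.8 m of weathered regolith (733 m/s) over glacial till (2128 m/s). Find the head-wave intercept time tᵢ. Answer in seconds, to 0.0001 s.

tᵢ = 2h·√(V₂²−V₁²)/(V₁V₂).
√(V₂²−V₁²) = √(2128²−733²) = 1997.8 m/s.
tᵢ = 2·22.8·1997.8/(733·2128) = 0.05840 s.

0.0584 s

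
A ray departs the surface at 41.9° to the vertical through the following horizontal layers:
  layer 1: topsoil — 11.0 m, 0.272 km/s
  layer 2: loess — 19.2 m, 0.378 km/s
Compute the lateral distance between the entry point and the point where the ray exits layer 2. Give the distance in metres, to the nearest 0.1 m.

Apply Snell's law at each interface; in layer i the horizontal offset is hᵢ·tan θᵢ.
Layer 1: θ = 41.90°; offset = 11.0·tan 41.90° = 9.870 m.
Layer 2: sin θ = 0.378·sin 41.9°/0.272 = 0.9281, θ = 68.14°; offset = 19.2·tan 68.14° = 47.856 m.
Summing the layer offsets gives 57.726 m.

57.7 m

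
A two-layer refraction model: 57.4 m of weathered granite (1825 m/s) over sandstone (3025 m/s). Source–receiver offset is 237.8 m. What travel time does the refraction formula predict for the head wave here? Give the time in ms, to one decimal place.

128.8 ms

θ_c = arcsin(V₁/V₂) = arcsin(1825/3025) = 37.11°, cos θ_c = 0.7975.
Intercept time tᵢ = 2h cos θ_c / V₁ = 2·57.4·0.7975/1825 = 0.05017 s.
t = x/V₂ + tᵢ = 237.8/3025 + 0.05017 = 0.12878 s.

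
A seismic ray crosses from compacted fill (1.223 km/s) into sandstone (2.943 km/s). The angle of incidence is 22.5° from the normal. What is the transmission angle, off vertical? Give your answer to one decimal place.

67.1°

Snell's law: sin θ₂ = (V₂/V₁)·sin θ₁ = (2.943/1.223)·sin 22.5° = 0.9209.
θ₂ = arcsin 0.9209 = 67.06° from the normal.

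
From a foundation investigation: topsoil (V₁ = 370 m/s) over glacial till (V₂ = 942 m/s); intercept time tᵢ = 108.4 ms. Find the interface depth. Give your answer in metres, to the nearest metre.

θ_c = arcsin(370/942) = 23.13°; cos θ_c = 0.9196.
tᵢ = 2h cos θ_c/V₁ ⇒ h = tᵢ·V₁/(2 cos θ_c) = 0.1084·370/(2·0.9196) = 21.81 m.

22 m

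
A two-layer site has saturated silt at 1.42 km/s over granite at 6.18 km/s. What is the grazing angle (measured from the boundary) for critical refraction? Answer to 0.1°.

76.7°

At critical incidence the refracted ray runs along the interface (θ₂ = 90°), so sin θ_c = V₁/V₂.
θ_c = arcsin(1.42/6.18) = arcsin 0.2298 = 13.28°.
Measured from the interface: 90° − 13.28° = 76.72°.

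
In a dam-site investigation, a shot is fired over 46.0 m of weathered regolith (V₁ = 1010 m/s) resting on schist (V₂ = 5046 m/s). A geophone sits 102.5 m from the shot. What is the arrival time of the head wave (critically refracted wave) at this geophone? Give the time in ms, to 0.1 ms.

t = x/V₂ + 2h·√(V₂²−V₁²)/(V₁V₂).
√(V₂²−V₁²) = √(5046²−1010²) = 4943.9 m/s; delay term = 2·46.0·4943.9/(1010·5046) = 0.08925 s.
t = 102.5/5046 + 0.08925 = 0.10956 s.

109.6 ms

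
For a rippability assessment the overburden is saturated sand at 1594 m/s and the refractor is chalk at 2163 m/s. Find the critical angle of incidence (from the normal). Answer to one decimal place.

At critical incidence the refracted ray runs along the interface (θ₂ = 90°), so sin θ_c = V₁/V₂.
θ_c = arcsin(1594/2163) = arcsin 0.7369 = 47.47°.

47.5°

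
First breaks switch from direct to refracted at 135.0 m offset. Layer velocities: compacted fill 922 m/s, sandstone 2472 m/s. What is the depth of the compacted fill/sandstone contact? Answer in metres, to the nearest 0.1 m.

45.6 m

x_cross = 2h·√((V₂+V₁)/(V₂−V₁)) → h = x_cross / (2·√((V₂+V₁)/(V₂−V₁))).
√((V₂+V₁)/(V₂−V₁)) = √((2472+922)/(2472−922)) = 1.4798.
h = 135.0 / (2·1.4798) = 45.62 m.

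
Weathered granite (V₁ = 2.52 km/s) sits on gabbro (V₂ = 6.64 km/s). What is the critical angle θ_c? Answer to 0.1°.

Critical incidence: sin θ_c = V₁/V₂ = 2.52/6.64 = 0.3795.
θ_c = arcsin 0.3795 = 22.30°.

22.3°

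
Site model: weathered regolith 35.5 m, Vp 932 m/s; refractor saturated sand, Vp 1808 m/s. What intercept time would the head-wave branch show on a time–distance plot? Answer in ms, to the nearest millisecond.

65 ms

tᵢ = 2h·√(V₂²−V₁²)/(V₁V₂).
√(V₂²−V₁²) = √(1808²−932²) = 1549.3 m/s.
tᵢ = 2·35.5·1549.3/(932·1808) = 0.06528 s.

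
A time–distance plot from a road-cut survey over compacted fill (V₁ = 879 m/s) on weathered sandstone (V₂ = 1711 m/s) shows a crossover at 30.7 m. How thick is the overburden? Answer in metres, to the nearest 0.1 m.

x_cross = 2h·√((V₂+V₁)/(V₂−V₁)) → h = x_cross / (2·√((V₂+V₁)/(V₂−V₁))).
√((V₂+V₁)/(V₂−V₁)) = √((1711+879)/(1711−879)) = 1.7644.
h = 30.7 / (2·1.7644) = 8.70 m.

8.7 m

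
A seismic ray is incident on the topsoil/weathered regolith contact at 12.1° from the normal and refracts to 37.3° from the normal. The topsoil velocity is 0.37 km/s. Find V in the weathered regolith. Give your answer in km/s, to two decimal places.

1.07 km/s

sin 12.1° = 0.2096; sin 37.3° = 0.6060.
V₂ = V₁·(sin θ₂/sin θ₁) = 0.37·(0.6060/0.2096) = 1.07 km/s.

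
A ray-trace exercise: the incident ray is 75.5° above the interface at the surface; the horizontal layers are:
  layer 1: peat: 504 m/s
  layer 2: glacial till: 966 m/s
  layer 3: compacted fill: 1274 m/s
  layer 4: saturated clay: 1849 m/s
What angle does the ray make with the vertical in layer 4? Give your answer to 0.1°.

From the normal: θ₁ = 90° − 75.5° = 14.5°.
Snell's law across each interface conserves sin θ / V, so sin θ_4 = V_4·sin θ₁/V₁.
sin θ_4 = 1849 × sin 14.5° / 504 = 0.9186.
θ_4 = arcsin 0.9186 = 66.72°.

66.7°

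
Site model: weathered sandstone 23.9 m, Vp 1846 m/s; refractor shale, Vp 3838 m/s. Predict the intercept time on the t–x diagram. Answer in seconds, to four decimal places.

θ_c = arcsin(V₁/V₂) = arcsin(1846/3838) = 28.75°; cos θ_c = 0.8767.
tᵢ = 2h·cos θ_c / V₁ = 2·23.9·0.8767 / 1846 = 0.02270 s.

0.0227 s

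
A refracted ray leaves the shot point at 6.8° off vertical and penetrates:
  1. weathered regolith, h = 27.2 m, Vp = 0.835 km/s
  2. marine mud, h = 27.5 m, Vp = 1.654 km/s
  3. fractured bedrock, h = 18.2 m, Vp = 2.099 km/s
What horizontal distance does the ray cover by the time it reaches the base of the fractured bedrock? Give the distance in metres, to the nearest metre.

Apply Snell's law at each interface; in layer i the horizontal offset is hᵢ·tan θᵢ.
Layer 1: θ = 6.80°; offset = 27.2·tan 6.80° = 3.243 m.
Layer 2: sin θ = 1.654·sin 6.8°/0.835 = 0.2345, θ = 13.56°; offset = 27.5·tan 13.56° = 6.635 m.
Layer 3: sin θ = 2.099·sin 6.8°/0.835 = 0.2976, θ = 17.32°; offset = 18.2·tan 17.32° = 5.674 m.
Σ offsets = 15.553 m.

16 m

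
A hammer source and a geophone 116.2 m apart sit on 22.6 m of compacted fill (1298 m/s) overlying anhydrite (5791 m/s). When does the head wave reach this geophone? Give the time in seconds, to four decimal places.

0.0540 s

θ_c = arcsin(V₁/V₂) = arcsin(1298/5791) = 12.95°, cos θ_c = 0.9746.
Intercept time tᵢ = 2h cos θ_c / V₁ = 2·22.6·0.9746/1298 = 0.03394 s.
t = x/V₂ + tᵢ = 116.2/5791 + 0.03394 = 0.05400 s.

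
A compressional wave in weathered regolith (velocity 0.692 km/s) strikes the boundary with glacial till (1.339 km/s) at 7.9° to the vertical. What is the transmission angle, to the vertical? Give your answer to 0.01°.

15.42°

sin θ₁/V₁ = sin θ₂/V₂ ⇒ sin θ₂ = 1.339·sin 7.9°/0.692 = 1.339·0.1374/0.692 = 0.2660.
θ₂ = sin⁻¹(0.2660) = 15.42° (from vertical).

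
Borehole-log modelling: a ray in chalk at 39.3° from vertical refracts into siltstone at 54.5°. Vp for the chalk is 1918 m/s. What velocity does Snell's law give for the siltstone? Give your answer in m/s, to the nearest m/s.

2465 m/s

Snell's law: sin 39.3°/V₁ = sin 54.5°/V₂.
V₂ = V₁·sin 54.5°/sin 39.3° = 1918 × 1.2853 = 2465.30 m/s.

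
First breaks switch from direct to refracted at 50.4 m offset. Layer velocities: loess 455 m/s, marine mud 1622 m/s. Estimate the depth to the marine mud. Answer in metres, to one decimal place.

h = (x_cross/2)·√((V₂−V₁)/(V₂+V₁)).
(V₂−V₁)/(V₂+V₁) = (1622−455)/(1622+455) = 0.5619; √ = 0.7496.
h = (50.4/2)·0.7496 = 18.89 m.

18.9 m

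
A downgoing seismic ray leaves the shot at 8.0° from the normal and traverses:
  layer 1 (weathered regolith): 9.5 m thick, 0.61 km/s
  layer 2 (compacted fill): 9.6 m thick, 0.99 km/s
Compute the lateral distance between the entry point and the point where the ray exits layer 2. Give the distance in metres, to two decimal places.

3.56 m

p = sin θ₁/V₁ = sin 8.0°/0.61 = 2.2815e-01 s/km is conserved through the stack.
Layer 1: θ = 8.00°; offset = 9.5·tan 8.00° = 1.3351 m.
Layer 2: sin θ = p·0.99 = 0.2259 → θ = 13.05°; offset = 9.6·tan 13.05° = 2.2259 m.
Σ offsets = 3.5610 m.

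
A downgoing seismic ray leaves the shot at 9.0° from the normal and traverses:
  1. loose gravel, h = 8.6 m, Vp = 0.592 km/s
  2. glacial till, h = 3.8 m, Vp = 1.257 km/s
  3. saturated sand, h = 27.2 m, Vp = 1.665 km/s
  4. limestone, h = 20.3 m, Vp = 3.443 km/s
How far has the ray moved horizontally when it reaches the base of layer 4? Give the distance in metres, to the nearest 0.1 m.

Apply Snell's law at each interface; in layer i the horizontal offset is hᵢ·tan θᵢ.
Layer 1: θ = 9.00°; offset = 8.6·tan 9.00° = 1.362 m.
Layer 2: sin θ = 1.257·sin 9.0°/0.592 = 0.3322, θ = 19.40°; offset = 3.8·tan 19.40° = 1.338 m.
Layer 3: sin θ = 1.665·sin 9.0°/0.592 = 0.4400, θ = 26.10°; offset = 27.2·tan 26.10° = 13.326 m.
Layer 4: sin θ = 3.443·sin 9.0°/0.592 = 0.9098, θ = 65.48°; offset = 20.3·tan 65.48° = 44.500 m.
Σ offsets = 60.526 m.

60.5 m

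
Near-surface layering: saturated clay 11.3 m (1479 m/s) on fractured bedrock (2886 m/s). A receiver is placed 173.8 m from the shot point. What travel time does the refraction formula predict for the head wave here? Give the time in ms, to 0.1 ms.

θ_c = arcsin(V₁/V₂) = arcsin(1479/2886) = 30.83°, cos θ_c = 0.8587.
Intercept time tᵢ = 2h cos θ_c / V₁ = 2·11.3·0.8587/1479 = 0.01312 s.
t = x/V₂ + tᵢ = 173.8/2886 + 0.01312 = 0.07334 s.

73.3 ms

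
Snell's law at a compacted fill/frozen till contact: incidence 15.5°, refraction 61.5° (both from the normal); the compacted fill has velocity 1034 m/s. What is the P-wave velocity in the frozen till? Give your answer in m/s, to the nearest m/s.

3400 m/s

Snell's law: sin 15.5°/V₁ = sin 61.5°/V₂.
V₂ = V₁·sin 61.5°/sin 15.5° = 1034 × 3.2885 = 3400.32 m/s.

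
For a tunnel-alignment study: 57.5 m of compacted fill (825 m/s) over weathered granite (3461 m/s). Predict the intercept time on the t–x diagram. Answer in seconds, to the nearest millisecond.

tᵢ = 2h·√(V₂²−V₁²)/(V₁V₂).
√(V₂²−V₁²) = √(3461²−825²) = 3361.2 m/s.
tᵢ = 2·57.5·3361.2/(825·3461) = 0.13538 s.

0.135 s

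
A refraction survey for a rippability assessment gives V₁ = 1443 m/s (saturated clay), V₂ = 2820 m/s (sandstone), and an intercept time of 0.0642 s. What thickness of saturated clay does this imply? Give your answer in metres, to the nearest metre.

h = tᵢ·V₁·V₂ / (2·√(V₂²−V₁²)).
√(V₂²−V₁²) = √(2820² − 1443²) = 2422.8 m/s.
h = 0.0642 s × 1443 × 2820 / (2 × 2422.8) = 53.91 m.

54 m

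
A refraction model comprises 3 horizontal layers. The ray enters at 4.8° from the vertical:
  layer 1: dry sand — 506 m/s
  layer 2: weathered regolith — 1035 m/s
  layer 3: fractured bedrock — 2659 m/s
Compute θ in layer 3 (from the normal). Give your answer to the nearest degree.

Snell's law across each interface conserves sin θ / V, so sin θ_3 = V_3·sin θ₁/V₁.
sin θ_3 = 2659 × sin 4.8° / 506 = 0.4397.
θ_3 = arcsin 0.4397 = 26.09°.

26°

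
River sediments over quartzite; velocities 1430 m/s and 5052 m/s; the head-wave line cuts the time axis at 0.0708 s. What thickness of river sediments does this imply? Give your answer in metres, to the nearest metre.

h = tᵢ·V₁·V₂ / (2·√(V₂²−V₁²)).
√(V₂²−V₁²) = √(5052² − 1430²) = 4845.4 m/s.
h = 0.0708 s × 1430 × 5052 / (2 × 4845.4) = 52.78 m.

53 m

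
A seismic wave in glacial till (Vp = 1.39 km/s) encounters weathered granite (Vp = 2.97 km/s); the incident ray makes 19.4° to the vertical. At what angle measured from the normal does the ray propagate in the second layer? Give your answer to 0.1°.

sin θ₁/V₁ = sin θ₂/V₂ ⇒ sin θ₂ = 2.97·sin 19.4°/1.39 = 2.97·0.3322/1.39 = 0.7097.
θ₂ = sin⁻¹(0.7097) = 45.21° (from vertical).

45.2°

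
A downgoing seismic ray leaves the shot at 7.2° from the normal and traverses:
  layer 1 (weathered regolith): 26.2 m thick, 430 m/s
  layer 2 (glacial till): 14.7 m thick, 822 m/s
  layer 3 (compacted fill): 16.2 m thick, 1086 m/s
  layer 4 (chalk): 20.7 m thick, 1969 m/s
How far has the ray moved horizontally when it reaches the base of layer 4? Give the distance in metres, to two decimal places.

Apply Snell's law at each interface; in layer i the horizontal offset is hᵢ·tan θᵢ.
Layer 1: θ = 7.20°; offset = 26.2·tan 7.20° = 3.3098 m.
Layer 2: sin θ = 822·sin 7.2°/430 = 0.2396, θ = 13.86°; offset = 14.7·tan 13.86° = 3.6276 m.
Layer 3: sin θ = 1086·sin 7.2°/430 = 0.3165, θ = 18.45°; offset = 16.2·tan 18.45° = 5.4059 m.
Layer 4: sin θ = 1969·sin 7.2°/430 = 0.5739, θ = 35.02°; offset = 20.7·tan 35.02° = 14.5068 m.
Total horizontal offset = 26.8502 m.

26.85 m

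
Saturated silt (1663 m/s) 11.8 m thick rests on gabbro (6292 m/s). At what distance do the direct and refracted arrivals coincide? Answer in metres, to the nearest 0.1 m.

30.9 m

θ_c = arcsin(1663/6292) = 15.33°, so cos θ_c = 0.9644 and tᵢ = 2h cos θ_c/V₁ = 0.0137 s.
At crossover x/V₁ = x/V₂ + tᵢ ⇒ x = tᵢ/(1/V₁ − 1/V₂) = 0.01369/(6.0132e-04 − 1.5893e-04) = 30.94 m.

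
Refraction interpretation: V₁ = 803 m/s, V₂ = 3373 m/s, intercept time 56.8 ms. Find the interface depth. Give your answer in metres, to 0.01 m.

23.48 m

h = tᵢ·V₁·V₂ / (2·√(V₂²−V₁²)).
√(V₂²−V₁²) = √(3373² − 803²) = 3276.0 m/s.
h = 0.0568 s × 803 × 3373 / (2 × 3276.0) = 23.48 m.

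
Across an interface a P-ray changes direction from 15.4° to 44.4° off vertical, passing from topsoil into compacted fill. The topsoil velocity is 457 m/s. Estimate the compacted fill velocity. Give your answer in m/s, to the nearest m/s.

sin 15.4° = 0.2656; sin 44.4° = 0.6997.
V₂ = V₁·(sin θ₂/sin θ₁) = 457·(0.6997/0.2656) = 1204.06 m/s.

1204 m/s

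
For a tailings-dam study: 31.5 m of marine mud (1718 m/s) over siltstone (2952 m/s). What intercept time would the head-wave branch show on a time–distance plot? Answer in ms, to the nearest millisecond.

30 ms

θ_c = arcsin(V₁/V₂) = arcsin(1718/2952) = 35.59°; cos θ_c = 0.8132.
tᵢ = 2h·cos θ_c / V₁ = 2·31.5·0.8132 / 1718 = 0.02982 s.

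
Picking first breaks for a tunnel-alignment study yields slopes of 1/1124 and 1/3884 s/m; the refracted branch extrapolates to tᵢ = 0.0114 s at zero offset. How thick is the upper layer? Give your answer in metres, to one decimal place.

6.7 m

θ_c = arcsin(1124/3884) = 16.82°; cos θ_c = 0.9572.
tᵢ = 2h cos θ_c/V₁ ⇒ h = tᵢ·V₁/(2 cos θ_c) = 0.0114·1124/(2·0.9572) = 6.69 m.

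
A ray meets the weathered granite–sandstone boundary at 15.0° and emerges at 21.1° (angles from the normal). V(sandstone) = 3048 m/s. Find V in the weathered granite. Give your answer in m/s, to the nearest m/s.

Snell's law: sin 15.0°/V₁ = sin 21.1°/V₂.
V₁ = V₂·sin 15.0°/sin 21.1° = 3048 × 0.7189 = 2191.35 m/s.

2191 m/s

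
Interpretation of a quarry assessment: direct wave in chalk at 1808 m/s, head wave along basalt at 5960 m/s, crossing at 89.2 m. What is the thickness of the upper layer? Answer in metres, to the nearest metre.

x_cross = 2h·√((V₂+V₁)/(V₂−V₁)) → h = x_cross / (2·√((V₂+V₁)/(V₂−V₁))).
√((V₂+V₁)/(V₂−V₁)) = √((5960+1808)/(5960−1808)) = 1.3678.
h = 89.2 / (2·1.3678) = 32.61 m.

33 m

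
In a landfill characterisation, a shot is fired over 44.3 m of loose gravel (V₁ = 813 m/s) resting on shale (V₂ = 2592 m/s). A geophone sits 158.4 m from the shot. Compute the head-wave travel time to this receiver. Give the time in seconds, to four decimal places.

t = x/V₂ + 2h·√(V₂²−V₁²)/(V₁V₂).
√(V₂²−V₁²) = √(2592²−813²) = 2461.2 m/s; delay term = 2·44.3·2461.2/(813·2592) = 0.10348 s.
t = 158.4/2592 + 0.10348 = 0.16459 s.

0.1646 s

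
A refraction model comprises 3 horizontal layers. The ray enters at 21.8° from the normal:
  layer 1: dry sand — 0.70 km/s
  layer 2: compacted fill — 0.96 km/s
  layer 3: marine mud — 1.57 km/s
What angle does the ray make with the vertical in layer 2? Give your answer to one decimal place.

30.6°

Snell's law across each interface conserves sin θ / V, so sin θ_2 = V_2·sin θ₁/V₁.
sin θ_2 = 0.96 × sin 21.8° / 0.70 = 0.5093.
θ_2 = 30.62° from the vertical.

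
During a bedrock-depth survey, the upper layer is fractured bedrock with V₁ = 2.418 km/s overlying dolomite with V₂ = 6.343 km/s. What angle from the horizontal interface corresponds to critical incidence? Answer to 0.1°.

At critical incidence the refracted ray runs along the interface (θ₂ = 90°), so sin θ_c = V₁/V₂.
θ_c = arcsin(2.418/6.343) = arcsin 0.3812 = 22.41°.
Measured from the interface: 90° − 22.41° = 67.59°.

67.6°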